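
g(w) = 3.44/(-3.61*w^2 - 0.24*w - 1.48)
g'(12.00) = 0.00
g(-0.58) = -1.35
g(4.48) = -0.05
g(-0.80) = -0.96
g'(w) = 3.44*(7.22*w + 0.24)/(-3.61*w^2 - 0.24*w - 1.48)^2 = (24.8368*w + 0.8256)/(3.61*w^2 + 0.24*w + 1.48)^2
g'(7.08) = 0.01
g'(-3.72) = -0.04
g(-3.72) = -0.07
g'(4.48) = 0.02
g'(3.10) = 0.06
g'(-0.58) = -2.08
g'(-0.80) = -1.47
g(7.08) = -0.02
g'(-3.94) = -0.03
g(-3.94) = -0.06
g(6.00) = -0.03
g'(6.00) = 0.01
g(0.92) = -0.72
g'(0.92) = 1.05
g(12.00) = -0.01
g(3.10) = -0.09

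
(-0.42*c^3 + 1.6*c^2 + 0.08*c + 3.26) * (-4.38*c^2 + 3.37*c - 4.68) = 1.8396*c^5 - 8.4234*c^4 + 7.0072*c^3 - 21.4972*c^2 + 10.6118*c - 15.2568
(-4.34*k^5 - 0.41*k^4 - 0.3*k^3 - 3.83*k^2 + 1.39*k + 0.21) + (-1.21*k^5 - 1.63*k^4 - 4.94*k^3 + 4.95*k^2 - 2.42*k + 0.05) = -5.55*k^5 - 2.04*k^4 - 5.24*k^3 + 1.12*k^2 - 1.03*k + 0.26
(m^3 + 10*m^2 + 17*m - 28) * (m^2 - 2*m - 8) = m^5 + 8*m^4 - 11*m^3 - 142*m^2 - 80*m + 224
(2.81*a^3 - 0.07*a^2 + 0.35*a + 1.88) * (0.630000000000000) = 1.7703*a^3 - 0.0441*a^2 + 0.2205*a + 1.1844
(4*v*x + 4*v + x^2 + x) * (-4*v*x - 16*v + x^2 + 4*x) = -16*v^2*x^2 - 80*v^2*x - 64*v^2 + x^4 + 5*x^3 + 4*x^2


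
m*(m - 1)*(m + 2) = m^3 + m^2 - 2*m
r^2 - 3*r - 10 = (r - 5)*(r + 2)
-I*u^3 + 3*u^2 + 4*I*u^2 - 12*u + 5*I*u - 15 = (u - 5)*(u + 3*I)*(-I*u - I)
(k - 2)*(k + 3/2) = k^2 - k/2 - 3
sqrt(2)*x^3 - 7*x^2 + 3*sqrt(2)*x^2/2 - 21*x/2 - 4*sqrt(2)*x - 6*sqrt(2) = (x + 3/2)*(x - 4*sqrt(2))*(sqrt(2)*x + 1)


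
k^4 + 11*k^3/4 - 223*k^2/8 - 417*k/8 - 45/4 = (k - 5)*(k + 1/4)*(k + 3/2)*(k + 6)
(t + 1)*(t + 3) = t^2 + 4*t + 3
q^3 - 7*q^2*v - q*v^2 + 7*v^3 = (q - 7*v)*(q - v)*(q + v)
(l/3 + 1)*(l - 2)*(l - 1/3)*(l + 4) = l^4/3 + 14*l^3/9 - 11*l^2/9 - 70*l/9 + 8/3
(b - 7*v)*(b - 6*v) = b^2 - 13*b*v + 42*v^2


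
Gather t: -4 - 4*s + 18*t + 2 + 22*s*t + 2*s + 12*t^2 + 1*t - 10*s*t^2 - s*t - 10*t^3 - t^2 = -2*s - 10*t^3 + t^2*(11 - 10*s) + t*(21*s + 19) - 2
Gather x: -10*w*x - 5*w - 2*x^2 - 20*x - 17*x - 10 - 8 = -5*w - 2*x^2 + x*(-10*w - 37) - 18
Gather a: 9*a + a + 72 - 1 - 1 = 10*a + 70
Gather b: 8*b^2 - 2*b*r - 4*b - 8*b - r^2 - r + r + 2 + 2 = 8*b^2 + b*(-2*r - 12) - r^2 + 4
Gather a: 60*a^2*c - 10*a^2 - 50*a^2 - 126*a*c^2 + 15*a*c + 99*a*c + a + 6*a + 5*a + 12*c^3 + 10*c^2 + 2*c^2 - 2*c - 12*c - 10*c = a^2*(60*c - 60) + a*(-126*c^2 + 114*c + 12) + 12*c^3 + 12*c^2 - 24*c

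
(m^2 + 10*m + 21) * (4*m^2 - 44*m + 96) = 4*m^4 - 4*m^3 - 260*m^2 + 36*m + 2016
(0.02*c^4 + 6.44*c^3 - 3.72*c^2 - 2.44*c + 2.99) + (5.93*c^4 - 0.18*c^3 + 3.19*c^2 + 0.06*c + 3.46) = 5.95*c^4 + 6.26*c^3 - 0.53*c^2 - 2.38*c + 6.45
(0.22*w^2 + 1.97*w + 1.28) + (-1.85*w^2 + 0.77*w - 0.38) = -1.63*w^2 + 2.74*w + 0.9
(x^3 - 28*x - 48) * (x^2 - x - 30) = x^5 - x^4 - 58*x^3 - 20*x^2 + 888*x + 1440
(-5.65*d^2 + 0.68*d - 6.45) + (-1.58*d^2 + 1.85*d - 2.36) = -7.23*d^2 + 2.53*d - 8.81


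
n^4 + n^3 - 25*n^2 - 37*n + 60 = (n - 5)*(n - 1)*(n + 3)*(n + 4)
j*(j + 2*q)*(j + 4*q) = j^3 + 6*j^2*q + 8*j*q^2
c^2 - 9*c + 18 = (c - 6)*(c - 3)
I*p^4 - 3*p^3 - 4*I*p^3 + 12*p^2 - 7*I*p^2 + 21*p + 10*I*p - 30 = (p - 5)*(p + 2)*(p + 3*I)*(I*p - I)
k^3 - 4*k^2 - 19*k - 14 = (k - 7)*(k + 1)*(k + 2)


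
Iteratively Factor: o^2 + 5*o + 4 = (o + 4)*(o + 1)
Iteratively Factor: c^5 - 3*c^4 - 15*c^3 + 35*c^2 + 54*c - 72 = (c + 3)*(c^4 - 6*c^3 + 3*c^2 + 26*c - 24) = (c - 4)*(c + 3)*(c^3 - 2*c^2 - 5*c + 6) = (c - 4)*(c - 1)*(c + 3)*(c^2 - c - 6) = (c - 4)*(c - 3)*(c - 1)*(c + 3)*(c + 2)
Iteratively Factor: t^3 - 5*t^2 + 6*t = (t - 3)*(t^2 - 2*t) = t*(t - 3)*(t - 2)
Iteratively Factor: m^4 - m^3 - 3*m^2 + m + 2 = (m - 1)*(m^3 - 3*m - 2) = (m - 2)*(m - 1)*(m^2 + 2*m + 1) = (m - 2)*(m - 1)*(m + 1)*(m + 1)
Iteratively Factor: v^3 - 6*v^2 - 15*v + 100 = (v - 5)*(v^2 - v - 20) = (v - 5)^2*(v + 4)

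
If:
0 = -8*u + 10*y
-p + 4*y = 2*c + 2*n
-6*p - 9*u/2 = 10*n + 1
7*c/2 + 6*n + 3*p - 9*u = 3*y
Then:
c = -9*y/10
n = 1617*y/80 + 1/2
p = -277*y/8 - 1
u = 5*y/4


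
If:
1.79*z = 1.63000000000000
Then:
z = 0.91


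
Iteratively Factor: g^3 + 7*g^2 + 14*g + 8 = (g + 2)*(g^2 + 5*g + 4) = (g + 2)*(g + 4)*(g + 1)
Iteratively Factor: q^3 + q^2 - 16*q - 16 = (q - 4)*(q^2 + 5*q + 4) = (q - 4)*(q + 1)*(q + 4)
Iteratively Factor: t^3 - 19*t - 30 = (t - 5)*(t^2 + 5*t + 6) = (t - 5)*(t + 3)*(t + 2)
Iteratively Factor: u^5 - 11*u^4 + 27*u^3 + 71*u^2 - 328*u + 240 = (u - 4)*(u^4 - 7*u^3 - u^2 + 67*u - 60) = (u - 4)*(u + 3)*(u^3 - 10*u^2 + 29*u - 20) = (u - 4)^2*(u + 3)*(u^2 - 6*u + 5) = (u - 5)*(u - 4)^2*(u + 3)*(u - 1)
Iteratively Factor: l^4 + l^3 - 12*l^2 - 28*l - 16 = (l + 2)*(l^3 - l^2 - 10*l - 8) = (l + 2)^2*(l^2 - 3*l - 4) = (l + 1)*(l + 2)^2*(l - 4)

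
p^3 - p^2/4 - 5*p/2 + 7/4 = (p - 1)^2*(p + 7/4)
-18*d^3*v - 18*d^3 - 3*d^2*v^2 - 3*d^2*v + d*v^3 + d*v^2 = (-6*d + v)*(3*d + v)*(d*v + d)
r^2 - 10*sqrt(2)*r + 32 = (r - 8*sqrt(2))*(r - 2*sqrt(2))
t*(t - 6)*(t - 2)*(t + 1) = t^4 - 7*t^3 + 4*t^2 + 12*t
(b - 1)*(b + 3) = b^2 + 2*b - 3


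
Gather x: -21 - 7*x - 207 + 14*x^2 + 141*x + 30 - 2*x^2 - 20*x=12*x^2 + 114*x - 198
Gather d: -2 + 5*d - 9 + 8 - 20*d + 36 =33 - 15*d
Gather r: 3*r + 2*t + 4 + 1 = 3*r + 2*t + 5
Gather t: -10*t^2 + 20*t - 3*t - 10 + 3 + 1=-10*t^2 + 17*t - 6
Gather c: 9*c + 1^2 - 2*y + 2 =9*c - 2*y + 3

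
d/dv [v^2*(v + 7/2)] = v*(3*v + 7)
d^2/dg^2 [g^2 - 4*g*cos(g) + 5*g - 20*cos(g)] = 4*g*cos(g) + 8*sin(g) + 20*cos(g) + 2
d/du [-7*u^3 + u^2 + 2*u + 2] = -21*u^2 + 2*u + 2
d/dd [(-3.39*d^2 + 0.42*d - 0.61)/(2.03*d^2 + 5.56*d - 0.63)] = (-19.701*d^2 + 6.748*d + 3.127)/(4.1209*d^4 + 22.5736*d^3 + 28.3558*d^2 - 7.0056*d + 0.3969)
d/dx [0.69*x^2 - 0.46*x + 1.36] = 1.38*x - 0.46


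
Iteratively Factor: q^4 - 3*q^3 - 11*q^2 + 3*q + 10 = (q + 2)*(q^3 - 5*q^2 - q + 5) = (q - 5)*(q + 2)*(q^2 - 1) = (q - 5)*(q + 1)*(q + 2)*(q - 1)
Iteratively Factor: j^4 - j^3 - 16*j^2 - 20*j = (j + 2)*(j^3 - 3*j^2 - 10*j) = (j - 5)*(j + 2)*(j^2 + 2*j) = j*(j - 5)*(j + 2)*(j + 2)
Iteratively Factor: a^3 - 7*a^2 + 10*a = (a)*(a^2 - 7*a + 10) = a*(a - 2)*(a - 5)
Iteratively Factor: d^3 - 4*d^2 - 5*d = (d - 5)*(d^2 + d) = (d - 5)*(d + 1)*(d)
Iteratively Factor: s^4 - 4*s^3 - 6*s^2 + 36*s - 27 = (s - 1)*(s^3 - 3*s^2 - 9*s + 27) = (s - 3)*(s - 1)*(s^2 - 9) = (s - 3)^2*(s - 1)*(s + 3)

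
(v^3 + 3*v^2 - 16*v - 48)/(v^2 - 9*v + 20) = (v^2 + 7*v + 12)/(v - 5)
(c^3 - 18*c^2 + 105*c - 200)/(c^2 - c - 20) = (c^2 - 13*c + 40)/(c + 4)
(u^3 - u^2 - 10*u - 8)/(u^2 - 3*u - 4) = u + 2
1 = 1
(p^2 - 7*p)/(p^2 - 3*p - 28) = p/(p + 4)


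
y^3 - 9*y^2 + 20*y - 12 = (y - 6)*(y - 2)*(y - 1)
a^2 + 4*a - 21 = (a - 3)*(a + 7)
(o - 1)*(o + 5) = o^2 + 4*o - 5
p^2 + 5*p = p*(p + 5)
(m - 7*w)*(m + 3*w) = m^2 - 4*m*w - 21*w^2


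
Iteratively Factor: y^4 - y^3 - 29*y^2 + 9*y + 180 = (y + 3)*(y^3 - 4*y^2 - 17*y + 60) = (y - 3)*(y + 3)*(y^2 - y - 20) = (y - 3)*(y + 3)*(y + 4)*(y - 5)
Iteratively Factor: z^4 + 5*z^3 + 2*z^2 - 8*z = (z)*(z^3 + 5*z^2 + 2*z - 8) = z*(z + 4)*(z^2 + z - 2) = z*(z - 1)*(z + 4)*(z + 2)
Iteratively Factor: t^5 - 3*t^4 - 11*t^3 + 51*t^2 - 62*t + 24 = (t - 1)*(t^4 - 2*t^3 - 13*t^2 + 38*t - 24) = (t - 1)*(t + 4)*(t^3 - 6*t^2 + 11*t - 6) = (t - 3)*(t - 1)*(t + 4)*(t^2 - 3*t + 2) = (t - 3)*(t - 2)*(t - 1)*(t + 4)*(t - 1)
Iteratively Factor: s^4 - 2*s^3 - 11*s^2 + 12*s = (s - 4)*(s^3 + 2*s^2 - 3*s) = (s - 4)*(s + 3)*(s^2 - s) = (s - 4)*(s - 1)*(s + 3)*(s)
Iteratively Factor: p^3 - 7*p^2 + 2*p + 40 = (p - 4)*(p^2 - 3*p - 10) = (p - 4)*(p + 2)*(p - 5)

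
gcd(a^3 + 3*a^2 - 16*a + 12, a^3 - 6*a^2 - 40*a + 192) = a + 6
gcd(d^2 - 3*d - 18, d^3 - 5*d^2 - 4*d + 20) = 1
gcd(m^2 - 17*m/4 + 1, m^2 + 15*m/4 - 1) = m - 1/4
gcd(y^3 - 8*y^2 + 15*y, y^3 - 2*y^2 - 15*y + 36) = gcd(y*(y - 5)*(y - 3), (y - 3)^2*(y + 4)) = y - 3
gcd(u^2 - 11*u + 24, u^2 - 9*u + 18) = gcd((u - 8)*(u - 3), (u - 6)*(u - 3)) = u - 3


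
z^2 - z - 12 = (z - 4)*(z + 3)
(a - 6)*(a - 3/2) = a^2 - 15*a/2 + 9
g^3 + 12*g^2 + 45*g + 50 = (g + 2)*(g + 5)^2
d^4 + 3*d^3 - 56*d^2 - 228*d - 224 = (d - 8)*(d + 2)^2*(d + 7)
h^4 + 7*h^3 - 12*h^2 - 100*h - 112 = (h - 4)*(h + 2)^2*(h + 7)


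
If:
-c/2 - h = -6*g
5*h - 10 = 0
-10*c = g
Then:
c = -4/121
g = 40/121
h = 2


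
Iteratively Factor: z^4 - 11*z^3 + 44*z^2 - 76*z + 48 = (z - 2)*(z^3 - 9*z^2 + 26*z - 24) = (z - 2)^2*(z^2 - 7*z + 12) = (z - 4)*(z - 2)^2*(z - 3)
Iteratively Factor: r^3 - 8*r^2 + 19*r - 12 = (r - 1)*(r^2 - 7*r + 12) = (r - 3)*(r - 1)*(r - 4)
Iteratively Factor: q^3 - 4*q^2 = (q)*(q^2 - 4*q) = q*(q - 4)*(q)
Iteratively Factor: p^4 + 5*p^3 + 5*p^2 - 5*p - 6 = (p + 3)*(p^3 + 2*p^2 - p - 2) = (p - 1)*(p + 3)*(p^2 + 3*p + 2) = (p - 1)*(p + 1)*(p + 3)*(p + 2)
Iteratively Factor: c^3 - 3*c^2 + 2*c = (c - 1)*(c^2 - 2*c) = (c - 2)*(c - 1)*(c)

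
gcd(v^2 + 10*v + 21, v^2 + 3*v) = v + 3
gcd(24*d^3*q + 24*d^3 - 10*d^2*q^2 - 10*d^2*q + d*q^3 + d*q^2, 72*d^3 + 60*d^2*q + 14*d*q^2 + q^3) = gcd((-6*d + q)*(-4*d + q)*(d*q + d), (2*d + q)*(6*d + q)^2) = 1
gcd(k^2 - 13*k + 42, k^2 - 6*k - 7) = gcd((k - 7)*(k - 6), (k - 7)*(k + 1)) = k - 7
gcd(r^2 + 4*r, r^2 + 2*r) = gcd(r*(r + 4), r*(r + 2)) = r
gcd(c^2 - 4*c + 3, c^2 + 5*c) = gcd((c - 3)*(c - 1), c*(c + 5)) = 1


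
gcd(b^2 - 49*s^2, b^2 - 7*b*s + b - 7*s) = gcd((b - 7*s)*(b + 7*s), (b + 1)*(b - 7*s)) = -b + 7*s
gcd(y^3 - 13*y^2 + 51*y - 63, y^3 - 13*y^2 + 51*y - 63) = y^3 - 13*y^2 + 51*y - 63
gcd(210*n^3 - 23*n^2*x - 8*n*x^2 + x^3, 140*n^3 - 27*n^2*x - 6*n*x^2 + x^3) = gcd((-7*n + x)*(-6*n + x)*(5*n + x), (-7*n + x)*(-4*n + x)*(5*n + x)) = -35*n^2 - 2*n*x + x^2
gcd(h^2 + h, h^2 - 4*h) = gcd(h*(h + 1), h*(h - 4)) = h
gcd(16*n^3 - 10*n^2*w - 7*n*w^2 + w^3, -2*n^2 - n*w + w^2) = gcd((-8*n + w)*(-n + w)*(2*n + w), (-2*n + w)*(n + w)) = 1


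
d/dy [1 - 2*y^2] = -4*y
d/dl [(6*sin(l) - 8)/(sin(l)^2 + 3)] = 2*(-3*sin(l)^2 + 8*sin(l) + 9)*cos(l)/(sin(l)^2 + 3)^2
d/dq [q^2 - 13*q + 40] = 2*q - 13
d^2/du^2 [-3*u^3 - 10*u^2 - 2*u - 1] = -18*u - 20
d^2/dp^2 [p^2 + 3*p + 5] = 2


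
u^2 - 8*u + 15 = (u - 5)*(u - 3)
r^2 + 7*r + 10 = (r + 2)*(r + 5)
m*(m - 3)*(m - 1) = m^3 - 4*m^2 + 3*m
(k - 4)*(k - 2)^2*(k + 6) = k^4 - 2*k^3 - 28*k^2 + 104*k - 96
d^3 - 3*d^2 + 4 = (d - 2)^2*(d + 1)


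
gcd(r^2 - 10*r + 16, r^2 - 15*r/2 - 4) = r - 8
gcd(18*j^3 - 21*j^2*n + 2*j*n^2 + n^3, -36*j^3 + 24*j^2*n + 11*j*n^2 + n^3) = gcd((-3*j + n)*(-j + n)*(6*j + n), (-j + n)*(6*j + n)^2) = 6*j^2 - 5*j*n - n^2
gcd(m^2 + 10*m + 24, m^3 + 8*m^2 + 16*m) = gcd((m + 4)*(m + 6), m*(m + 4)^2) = m + 4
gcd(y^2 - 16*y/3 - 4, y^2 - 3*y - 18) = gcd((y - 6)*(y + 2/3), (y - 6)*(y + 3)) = y - 6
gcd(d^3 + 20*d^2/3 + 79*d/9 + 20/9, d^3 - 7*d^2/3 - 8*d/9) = d + 1/3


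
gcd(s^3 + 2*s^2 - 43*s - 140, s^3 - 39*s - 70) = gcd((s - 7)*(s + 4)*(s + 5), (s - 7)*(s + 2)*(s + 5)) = s^2 - 2*s - 35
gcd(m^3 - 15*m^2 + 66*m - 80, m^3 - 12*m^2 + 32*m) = m - 8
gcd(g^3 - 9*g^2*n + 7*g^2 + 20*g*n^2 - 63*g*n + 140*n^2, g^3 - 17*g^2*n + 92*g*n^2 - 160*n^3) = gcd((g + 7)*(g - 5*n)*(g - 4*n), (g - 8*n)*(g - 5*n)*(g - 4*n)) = g^2 - 9*g*n + 20*n^2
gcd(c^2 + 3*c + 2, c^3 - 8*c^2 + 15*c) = 1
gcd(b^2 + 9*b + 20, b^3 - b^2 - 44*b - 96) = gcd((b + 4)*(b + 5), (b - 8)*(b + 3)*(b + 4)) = b + 4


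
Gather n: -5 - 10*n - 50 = -10*n - 55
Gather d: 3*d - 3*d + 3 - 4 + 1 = 0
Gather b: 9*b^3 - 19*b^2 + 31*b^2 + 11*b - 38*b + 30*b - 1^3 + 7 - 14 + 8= 9*b^3 + 12*b^2 + 3*b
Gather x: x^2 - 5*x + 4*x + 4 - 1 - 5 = x^2 - x - 2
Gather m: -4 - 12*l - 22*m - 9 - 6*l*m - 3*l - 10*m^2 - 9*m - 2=-15*l - 10*m^2 + m*(-6*l - 31) - 15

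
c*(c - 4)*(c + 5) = c^3 + c^2 - 20*c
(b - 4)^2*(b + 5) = b^3 - 3*b^2 - 24*b + 80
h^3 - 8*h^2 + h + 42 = (h - 7)*(h - 3)*(h + 2)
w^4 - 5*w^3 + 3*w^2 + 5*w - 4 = (w - 4)*(w - 1)^2*(w + 1)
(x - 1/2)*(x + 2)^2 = x^3 + 7*x^2/2 + 2*x - 2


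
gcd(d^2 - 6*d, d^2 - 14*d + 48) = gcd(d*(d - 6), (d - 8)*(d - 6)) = d - 6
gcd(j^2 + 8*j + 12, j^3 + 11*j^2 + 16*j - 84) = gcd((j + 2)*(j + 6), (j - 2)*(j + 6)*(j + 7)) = j + 6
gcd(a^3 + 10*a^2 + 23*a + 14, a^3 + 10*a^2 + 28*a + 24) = a + 2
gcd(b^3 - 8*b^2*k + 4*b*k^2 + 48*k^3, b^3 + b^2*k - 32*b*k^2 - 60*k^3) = b^2 - 4*b*k - 12*k^2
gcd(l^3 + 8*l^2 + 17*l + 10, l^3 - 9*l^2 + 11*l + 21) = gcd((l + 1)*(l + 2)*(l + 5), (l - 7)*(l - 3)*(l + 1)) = l + 1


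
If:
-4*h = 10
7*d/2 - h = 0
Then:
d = -5/7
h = -5/2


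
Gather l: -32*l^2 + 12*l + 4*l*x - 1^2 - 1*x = -32*l^2 + l*(4*x + 12) - x - 1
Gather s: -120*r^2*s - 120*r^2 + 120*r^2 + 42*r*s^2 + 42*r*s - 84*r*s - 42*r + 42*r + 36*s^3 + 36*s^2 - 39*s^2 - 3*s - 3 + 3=36*s^3 + s^2*(42*r - 3) + s*(-120*r^2 - 42*r - 3)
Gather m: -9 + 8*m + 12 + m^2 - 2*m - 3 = m^2 + 6*m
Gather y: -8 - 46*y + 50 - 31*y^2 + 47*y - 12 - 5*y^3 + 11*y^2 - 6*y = -5*y^3 - 20*y^2 - 5*y + 30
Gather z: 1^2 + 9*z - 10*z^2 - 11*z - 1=-10*z^2 - 2*z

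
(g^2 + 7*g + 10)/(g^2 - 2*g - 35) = (g + 2)/(g - 7)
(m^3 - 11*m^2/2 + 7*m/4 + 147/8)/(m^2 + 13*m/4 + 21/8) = (4*m^2 - 28*m + 49)/(4*m + 7)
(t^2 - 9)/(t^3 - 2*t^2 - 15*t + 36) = (t + 3)/(t^2 + t - 12)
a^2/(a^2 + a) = a/(a + 1)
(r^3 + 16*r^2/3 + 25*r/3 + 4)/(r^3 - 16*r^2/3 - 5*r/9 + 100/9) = 3*(r^2 + 4*r + 3)/(3*r^2 - 20*r + 25)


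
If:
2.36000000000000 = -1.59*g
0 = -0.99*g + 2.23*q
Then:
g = -1.48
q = -0.66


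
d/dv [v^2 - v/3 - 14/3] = 2*v - 1/3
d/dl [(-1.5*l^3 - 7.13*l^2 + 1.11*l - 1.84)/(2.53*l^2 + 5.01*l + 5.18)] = (-3.795*l^4 - 15.03*l^3 - 61.8396*l^2 - 64.5564*l + 14.9682)/(6.4009*l^4 + 25.3506*l^3 + 51.3109*l^2 + 51.9036*l + 26.8324)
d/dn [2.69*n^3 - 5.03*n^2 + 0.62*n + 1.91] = 8.07*n^2 - 10.06*n + 0.62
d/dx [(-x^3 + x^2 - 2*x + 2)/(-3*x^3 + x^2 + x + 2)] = (2*x^4 - 14*x^3 + 15*x^2 - 6)/(9*x^6 - 6*x^5 - 5*x^4 - 10*x^3 + 5*x^2 + 4*x + 4)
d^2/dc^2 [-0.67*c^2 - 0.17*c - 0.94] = -1.34000000000000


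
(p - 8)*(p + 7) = p^2 - p - 56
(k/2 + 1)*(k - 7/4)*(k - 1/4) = k^3/2 - 57*k/32 + 7/16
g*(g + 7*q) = g^2 + 7*g*q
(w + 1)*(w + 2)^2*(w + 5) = w^4 + 10*w^3 + 33*w^2 + 44*w + 20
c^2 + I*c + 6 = (c - 2*I)*(c + 3*I)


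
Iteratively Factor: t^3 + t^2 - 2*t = (t - 1)*(t^2 + 2*t) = t*(t - 1)*(t + 2)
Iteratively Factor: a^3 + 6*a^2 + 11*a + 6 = (a + 2)*(a^2 + 4*a + 3) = (a + 2)*(a + 3)*(a + 1)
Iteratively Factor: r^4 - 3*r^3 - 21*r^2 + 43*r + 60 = (r + 4)*(r^3 - 7*r^2 + 7*r + 15) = (r + 1)*(r + 4)*(r^2 - 8*r + 15) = (r - 3)*(r + 1)*(r + 4)*(r - 5)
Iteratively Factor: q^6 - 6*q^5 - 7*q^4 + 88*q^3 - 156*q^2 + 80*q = (q - 2)*(q^5 - 4*q^4 - 15*q^3 + 58*q^2 - 40*q) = (q - 2)*(q - 1)*(q^4 - 3*q^3 - 18*q^2 + 40*q) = (q - 2)*(q - 1)*(q + 4)*(q^3 - 7*q^2 + 10*q) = q*(q - 2)*(q - 1)*(q + 4)*(q^2 - 7*q + 10) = q*(q - 2)^2*(q - 1)*(q + 4)*(q - 5)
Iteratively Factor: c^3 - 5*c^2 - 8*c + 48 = (c + 3)*(c^2 - 8*c + 16) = (c - 4)*(c + 3)*(c - 4)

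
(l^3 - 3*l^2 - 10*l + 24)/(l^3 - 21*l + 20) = (l^2 + l - 6)/(l^2 + 4*l - 5)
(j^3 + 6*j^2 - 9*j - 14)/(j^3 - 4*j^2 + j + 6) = (j + 7)/(j - 3)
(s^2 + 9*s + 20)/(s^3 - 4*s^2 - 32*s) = (s + 5)/(s*(s - 8))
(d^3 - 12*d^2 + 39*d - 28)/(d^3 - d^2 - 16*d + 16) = (d - 7)/(d + 4)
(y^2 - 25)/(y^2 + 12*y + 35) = (y - 5)/(y + 7)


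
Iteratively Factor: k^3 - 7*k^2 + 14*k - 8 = (k - 4)*(k^2 - 3*k + 2) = (k - 4)*(k - 1)*(k - 2)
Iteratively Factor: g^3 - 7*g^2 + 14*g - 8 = (g - 2)*(g^2 - 5*g + 4) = (g - 4)*(g - 2)*(g - 1)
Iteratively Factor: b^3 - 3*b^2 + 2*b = (b - 1)*(b^2 - 2*b) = b*(b - 1)*(b - 2)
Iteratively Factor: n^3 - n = (n + 1)*(n^2 - n) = n*(n + 1)*(n - 1)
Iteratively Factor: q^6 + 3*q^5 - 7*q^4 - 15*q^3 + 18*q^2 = (q - 1)*(q^5 + 4*q^4 - 3*q^3 - 18*q^2) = q*(q - 1)*(q^4 + 4*q^3 - 3*q^2 - 18*q) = q^2*(q - 1)*(q^3 + 4*q^2 - 3*q - 18) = q^2*(q - 1)*(q + 3)*(q^2 + q - 6) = q^2*(q - 2)*(q - 1)*(q + 3)*(q + 3)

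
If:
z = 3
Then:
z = 3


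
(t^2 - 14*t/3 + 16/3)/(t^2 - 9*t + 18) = (3*t^2 - 14*t + 16)/(3*(t^2 - 9*t + 18))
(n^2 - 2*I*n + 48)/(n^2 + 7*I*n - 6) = (n - 8*I)/(n + I)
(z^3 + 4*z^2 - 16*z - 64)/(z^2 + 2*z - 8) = (z^2 - 16)/(z - 2)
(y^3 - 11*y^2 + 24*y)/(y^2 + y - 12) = y*(y - 8)/(y + 4)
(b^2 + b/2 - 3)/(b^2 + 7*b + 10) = (b - 3/2)/(b + 5)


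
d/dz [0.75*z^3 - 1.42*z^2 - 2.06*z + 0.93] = 2.25*z^2 - 2.84*z - 2.06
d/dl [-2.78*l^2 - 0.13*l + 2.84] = -5.56*l - 0.13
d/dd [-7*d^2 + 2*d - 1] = 2 - 14*d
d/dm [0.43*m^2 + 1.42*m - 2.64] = 0.86*m + 1.42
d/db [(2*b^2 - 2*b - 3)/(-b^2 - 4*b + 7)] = 2*(-5*b^2 + 11*b - 13)/(b^4 + 8*b^3 + 2*b^2 - 56*b + 49)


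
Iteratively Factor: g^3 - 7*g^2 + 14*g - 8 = (g - 1)*(g^2 - 6*g + 8) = (g - 2)*(g - 1)*(g - 4)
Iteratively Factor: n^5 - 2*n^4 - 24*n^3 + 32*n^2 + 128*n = (n)*(n^4 - 2*n^3 - 24*n^2 + 32*n + 128) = n*(n - 4)*(n^3 + 2*n^2 - 16*n - 32) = n*(n - 4)^2*(n^2 + 6*n + 8) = n*(n - 4)^2*(n + 4)*(n + 2)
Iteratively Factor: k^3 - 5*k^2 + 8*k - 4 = (k - 2)*(k^2 - 3*k + 2) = (k - 2)^2*(k - 1)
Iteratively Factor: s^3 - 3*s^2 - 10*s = (s + 2)*(s^2 - 5*s) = (s - 5)*(s + 2)*(s)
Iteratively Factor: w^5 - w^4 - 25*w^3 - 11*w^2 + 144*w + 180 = (w + 2)*(w^4 - 3*w^3 - 19*w^2 + 27*w + 90) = (w + 2)*(w + 3)*(w^3 - 6*w^2 - w + 30) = (w - 3)*(w + 2)*(w + 3)*(w^2 - 3*w - 10) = (w - 5)*(w - 3)*(w + 2)*(w + 3)*(w + 2)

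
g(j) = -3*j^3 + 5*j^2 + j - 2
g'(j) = -9*j^2 + 10*j + 1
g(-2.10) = 45.73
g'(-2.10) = -59.69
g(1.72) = -0.75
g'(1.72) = -8.43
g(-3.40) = 170.31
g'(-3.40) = -137.04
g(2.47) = -14.23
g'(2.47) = -29.21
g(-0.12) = -2.04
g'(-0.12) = -0.33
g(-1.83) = 31.30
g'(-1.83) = -47.44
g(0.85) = 0.62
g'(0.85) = 3.00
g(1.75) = -1.02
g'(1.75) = -9.06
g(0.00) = -2.00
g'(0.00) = 1.00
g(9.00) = -1775.00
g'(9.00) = -638.00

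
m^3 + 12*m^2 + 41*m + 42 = (m + 2)*(m + 3)*(m + 7)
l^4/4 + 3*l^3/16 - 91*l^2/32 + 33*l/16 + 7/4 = (l/4 + 1)*(l - 2)*(l - 7/4)*(l + 1/2)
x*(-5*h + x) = -5*h*x + x^2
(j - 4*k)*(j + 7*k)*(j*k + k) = j^3*k + 3*j^2*k^2 + j^2*k - 28*j*k^3 + 3*j*k^2 - 28*k^3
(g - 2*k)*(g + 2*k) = g^2 - 4*k^2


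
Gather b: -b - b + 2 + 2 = 4 - 2*b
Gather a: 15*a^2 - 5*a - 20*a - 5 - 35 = 15*a^2 - 25*a - 40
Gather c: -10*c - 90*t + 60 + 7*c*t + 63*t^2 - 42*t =c*(7*t - 10) + 63*t^2 - 132*t + 60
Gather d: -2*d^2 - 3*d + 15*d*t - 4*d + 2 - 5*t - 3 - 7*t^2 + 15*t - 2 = -2*d^2 + d*(15*t - 7) - 7*t^2 + 10*t - 3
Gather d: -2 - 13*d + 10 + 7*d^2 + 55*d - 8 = 7*d^2 + 42*d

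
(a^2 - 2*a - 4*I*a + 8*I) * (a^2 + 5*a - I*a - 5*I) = a^4 + 3*a^3 - 5*I*a^3 - 14*a^2 - 15*I*a^2 - 12*a + 50*I*a + 40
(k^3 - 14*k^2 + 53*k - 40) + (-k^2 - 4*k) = k^3 - 15*k^2 + 49*k - 40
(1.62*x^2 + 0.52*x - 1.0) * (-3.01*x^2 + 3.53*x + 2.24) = -4.8762*x^4 + 4.1534*x^3 + 8.4744*x^2 - 2.3652*x - 2.24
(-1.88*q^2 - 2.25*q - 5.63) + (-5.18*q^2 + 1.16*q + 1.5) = -7.06*q^2 - 1.09*q - 4.13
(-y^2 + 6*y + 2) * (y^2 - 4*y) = -y^4 + 10*y^3 - 22*y^2 - 8*y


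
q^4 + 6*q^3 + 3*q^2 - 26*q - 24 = (q - 2)*(q + 1)*(q + 3)*(q + 4)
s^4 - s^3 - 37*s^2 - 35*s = s*(s - 7)*(s + 1)*(s + 5)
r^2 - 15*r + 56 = (r - 8)*(r - 7)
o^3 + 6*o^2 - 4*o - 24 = (o - 2)*(o + 2)*(o + 6)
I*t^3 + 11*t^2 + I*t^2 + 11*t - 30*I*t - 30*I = (t - 6*I)*(t - 5*I)*(I*t + I)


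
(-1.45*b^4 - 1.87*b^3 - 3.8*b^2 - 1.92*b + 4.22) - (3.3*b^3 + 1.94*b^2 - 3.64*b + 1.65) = -1.45*b^4 - 5.17*b^3 - 5.74*b^2 + 1.72*b + 2.57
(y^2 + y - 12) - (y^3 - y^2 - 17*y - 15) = -y^3 + 2*y^2 + 18*y + 3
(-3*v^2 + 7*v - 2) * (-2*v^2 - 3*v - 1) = 6*v^4 - 5*v^3 - 14*v^2 - v + 2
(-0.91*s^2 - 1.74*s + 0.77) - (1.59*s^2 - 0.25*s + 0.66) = -2.5*s^2 - 1.49*s + 0.11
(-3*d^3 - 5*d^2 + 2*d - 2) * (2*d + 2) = -6*d^4 - 16*d^3 - 6*d^2 - 4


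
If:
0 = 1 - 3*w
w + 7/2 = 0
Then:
No Solution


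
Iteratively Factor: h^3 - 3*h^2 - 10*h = (h)*(h^2 - 3*h - 10) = h*(h + 2)*(h - 5)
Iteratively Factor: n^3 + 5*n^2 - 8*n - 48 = (n + 4)*(n^2 + n - 12) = (n + 4)^2*(n - 3)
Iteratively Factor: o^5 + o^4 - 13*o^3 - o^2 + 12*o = (o - 1)*(o^4 + 2*o^3 - 11*o^2 - 12*o) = (o - 1)*(o + 1)*(o^3 + o^2 - 12*o) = o*(o - 1)*(o + 1)*(o^2 + o - 12) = o*(o - 1)*(o + 1)*(o + 4)*(o - 3)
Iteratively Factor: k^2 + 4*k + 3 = (k + 3)*(k + 1)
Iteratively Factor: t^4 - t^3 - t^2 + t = (t - 1)*(t^3 - t) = t*(t - 1)*(t^2 - 1) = t*(t - 1)^2*(t + 1)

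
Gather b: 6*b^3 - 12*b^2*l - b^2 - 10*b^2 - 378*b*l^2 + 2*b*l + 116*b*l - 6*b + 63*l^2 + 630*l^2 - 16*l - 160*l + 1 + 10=6*b^3 + b^2*(-12*l - 11) + b*(-378*l^2 + 118*l - 6) + 693*l^2 - 176*l + 11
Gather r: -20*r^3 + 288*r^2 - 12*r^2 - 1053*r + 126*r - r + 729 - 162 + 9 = -20*r^3 + 276*r^2 - 928*r + 576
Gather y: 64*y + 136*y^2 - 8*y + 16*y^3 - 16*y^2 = 16*y^3 + 120*y^2 + 56*y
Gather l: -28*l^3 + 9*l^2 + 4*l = -28*l^3 + 9*l^2 + 4*l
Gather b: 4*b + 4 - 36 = 4*b - 32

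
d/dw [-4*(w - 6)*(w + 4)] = 8 - 8*w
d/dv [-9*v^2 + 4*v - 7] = 4 - 18*v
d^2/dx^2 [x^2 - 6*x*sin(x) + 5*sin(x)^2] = 6*x*sin(x) - 20*sin(x)^2 - 12*cos(x) + 12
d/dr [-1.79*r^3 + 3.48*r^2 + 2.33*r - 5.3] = -5.37*r^2 + 6.96*r + 2.33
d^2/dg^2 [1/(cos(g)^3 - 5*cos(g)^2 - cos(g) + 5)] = ((5 - cos(g))*(-cos(g) - 40*cos(2*g) + 9*cos(3*g))/4 + 2*(-3*cos(g)^2 + 10*cos(g) + 1)^2)/((5 - cos(g))^3*sin(g)^4)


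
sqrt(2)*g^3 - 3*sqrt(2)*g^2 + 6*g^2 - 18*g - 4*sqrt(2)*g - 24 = (g - 4)*(g + 3*sqrt(2))*(sqrt(2)*g + sqrt(2))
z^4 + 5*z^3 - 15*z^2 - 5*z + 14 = (z - 2)*(z - 1)*(z + 1)*(z + 7)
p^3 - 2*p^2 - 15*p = p*(p - 5)*(p + 3)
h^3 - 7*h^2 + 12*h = h*(h - 4)*(h - 3)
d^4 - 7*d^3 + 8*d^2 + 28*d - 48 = (d - 4)*(d - 3)*(d - 2)*(d + 2)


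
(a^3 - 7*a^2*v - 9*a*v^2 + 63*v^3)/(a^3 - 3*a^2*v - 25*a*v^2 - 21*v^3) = (a - 3*v)/(a + v)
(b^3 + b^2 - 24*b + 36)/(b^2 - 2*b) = b + 3 - 18/b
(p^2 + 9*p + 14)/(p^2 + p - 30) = (p^2 + 9*p + 14)/(p^2 + p - 30)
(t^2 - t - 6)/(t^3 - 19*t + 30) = (t + 2)/(t^2 + 3*t - 10)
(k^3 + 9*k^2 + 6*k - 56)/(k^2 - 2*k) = k + 11 + 28/k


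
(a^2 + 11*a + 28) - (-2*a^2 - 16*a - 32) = 3*a^2 + 27*a + 60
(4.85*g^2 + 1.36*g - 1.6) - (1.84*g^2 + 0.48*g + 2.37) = 3.01*g^2 + 0.88*g - 3.97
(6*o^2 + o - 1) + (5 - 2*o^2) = 4*o^2 + o + 4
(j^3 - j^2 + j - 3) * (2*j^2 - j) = 2*j^5 - 3*j^4 + 3*j^3 - 7*j^2 + 3*j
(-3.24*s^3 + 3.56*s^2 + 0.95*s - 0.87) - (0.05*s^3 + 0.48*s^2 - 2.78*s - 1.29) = -3.29*s^3 + 3.08*s^2 + 3.73*s + 0.42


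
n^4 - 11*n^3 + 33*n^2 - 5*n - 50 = (n - 5)^2*(n - 2)*(n + 1)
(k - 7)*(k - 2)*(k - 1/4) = k^3 - 37*k^2/4 + 65*k/4 - 7/2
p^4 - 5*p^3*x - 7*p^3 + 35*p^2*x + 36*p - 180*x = (p - 6)*(p - 3)*(p + 2)*(p - 5*x)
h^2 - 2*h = h*(h - 2)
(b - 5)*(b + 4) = b^2 - b - 20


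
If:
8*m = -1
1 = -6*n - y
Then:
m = -1/8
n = -y/6 - 1/6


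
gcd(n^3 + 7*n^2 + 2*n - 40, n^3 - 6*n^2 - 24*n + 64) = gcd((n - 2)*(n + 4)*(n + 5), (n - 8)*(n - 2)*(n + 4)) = n^2 + 2*n - 8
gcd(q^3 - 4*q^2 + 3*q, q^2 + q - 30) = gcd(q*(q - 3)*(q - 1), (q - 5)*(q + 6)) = 1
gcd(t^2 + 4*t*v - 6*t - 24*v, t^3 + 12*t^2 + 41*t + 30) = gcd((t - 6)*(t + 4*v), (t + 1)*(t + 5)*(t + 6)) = 1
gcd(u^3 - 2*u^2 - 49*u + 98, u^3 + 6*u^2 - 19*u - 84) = u + 7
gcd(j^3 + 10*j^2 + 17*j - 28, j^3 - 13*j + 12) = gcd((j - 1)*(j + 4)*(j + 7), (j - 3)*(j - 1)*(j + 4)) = j^2 + 3*j - 4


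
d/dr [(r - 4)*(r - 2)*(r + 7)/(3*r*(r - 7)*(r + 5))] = (-3*r^4 - 2*r^3 - 271*r^2 + 224*r + 1960)/(3*r^2*(r^4 - 4*r^3 - 66*r^2 + 140*r + 1225))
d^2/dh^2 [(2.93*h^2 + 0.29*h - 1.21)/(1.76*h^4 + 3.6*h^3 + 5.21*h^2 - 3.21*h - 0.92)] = (54.455808*h^8 + 122.166528*h^7 - 23.351136*h^6 + 7.14863999999966*h^5 - 28.41072*h^4 - 70.0732120000001*h^3 - 40.890174*h^2 + 105.712014*h - 33.288418)/(5.451776*h^12 + 33.45408*h^11 + 116.844288*h^10 + 214.889472*h^9 + 215.304912*h^8 - 43.229736*h^7 - 251.799943*h^6 - 222.460731*h^5 + 154.393479*h^4 + 68.381991*h^3 - 15.210084*h^2 - 8.150832*h - 0.778688)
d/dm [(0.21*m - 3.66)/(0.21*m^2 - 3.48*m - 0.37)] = (-0.0441*m^2 + 1.5372*m - 12.8145)/(0.0441*m^4 - 1.4616*m^3 + 11.955*m^2 + 2.5752*m + 0.1369)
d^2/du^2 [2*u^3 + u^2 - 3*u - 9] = 12*u + 2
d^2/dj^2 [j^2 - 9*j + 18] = 2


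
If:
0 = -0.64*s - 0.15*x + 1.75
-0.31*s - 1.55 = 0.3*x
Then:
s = 5.21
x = -10.55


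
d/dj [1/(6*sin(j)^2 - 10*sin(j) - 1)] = 2*(5 - 6*sin(j))*cos(j)/(-6*sin(j)^2 + 10*sin(j) + 1)^2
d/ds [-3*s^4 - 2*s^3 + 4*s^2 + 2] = 2*s*(-6*s^2 - 3*s + 4)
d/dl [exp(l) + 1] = exp(l)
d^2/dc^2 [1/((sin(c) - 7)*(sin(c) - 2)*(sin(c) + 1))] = (-9*sin(c)^5 + 97*sin(c)^4 - 351*sin(c)^3 + 469*sin(c)^2 - 528*sin(c) + 274)/((sin(c) - 7)^3*(sin(c) - 2)^3*(sin(c) + 1)^2)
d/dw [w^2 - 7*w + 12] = 2*w - 7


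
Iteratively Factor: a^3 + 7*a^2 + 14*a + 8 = (a + 4)*(a^2 + 3*a + 2) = (a + 2)*(a + 4)*(a + 1)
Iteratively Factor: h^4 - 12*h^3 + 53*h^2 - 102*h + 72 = (h - 4)*(h^3 - 8*h^2 + 21*h - 18) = (h - 4)*(h - 3)*(h^2 - 5*h + 6) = (h - 4)*(h - 3)*(h - 2)*(h - 3)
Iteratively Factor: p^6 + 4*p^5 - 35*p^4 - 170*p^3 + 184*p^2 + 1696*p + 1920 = (p - 5)*(p^5 + 9*p^4 + 10*p^3 - 120*p^2 - 416*p - 384) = (p - 5)*(p + 3)*(p^4 + 6*p^3 - 8*p^2 - 96*p - 128) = (p - 5)*(p + 2)*(p + 3)*(p^3 + 4*p^2 - 16*p - 64) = (p - 5)*(p - 4)*(p + 2)*(p + 3)*(p^2 + 8*p + 16) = (p - 5)*(p - 4)*(p + 2)*(p + 3)*(p + 4)*(p + 4)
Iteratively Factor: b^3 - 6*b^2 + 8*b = (b - 2)*(b^2 - 4*b) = b*(b - 2)*(b - 4)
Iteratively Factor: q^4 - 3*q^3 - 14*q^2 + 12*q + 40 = (q + 2)*(q^3 - 5*q^2 - 4*q + 20) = (q + 2)^2*(q^2 - 7*q + 10) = (q - 5)*(q + 2)^2*(q - 2)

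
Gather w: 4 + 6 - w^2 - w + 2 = -w^2 - w + 12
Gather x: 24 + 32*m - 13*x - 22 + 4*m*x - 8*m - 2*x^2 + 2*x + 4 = 24*m - 2*x^2 + x*(4*m - 11) + 6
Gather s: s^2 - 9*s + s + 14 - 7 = s^2 - 8*s + 7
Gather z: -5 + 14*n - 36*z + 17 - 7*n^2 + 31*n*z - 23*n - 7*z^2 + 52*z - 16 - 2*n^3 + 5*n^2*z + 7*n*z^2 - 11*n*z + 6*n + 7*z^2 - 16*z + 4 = -2*n^3 - 7*n^2 + 7*n*z^2 - 3*n + z*(5*n^2 + 20*n)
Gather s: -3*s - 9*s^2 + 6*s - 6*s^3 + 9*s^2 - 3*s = -6*s^3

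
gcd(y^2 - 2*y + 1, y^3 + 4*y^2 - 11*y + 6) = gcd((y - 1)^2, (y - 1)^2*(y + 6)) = y^2 - 2*y + 1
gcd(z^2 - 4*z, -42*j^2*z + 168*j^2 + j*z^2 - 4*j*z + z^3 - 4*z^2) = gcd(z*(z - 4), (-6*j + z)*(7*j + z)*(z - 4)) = z - 4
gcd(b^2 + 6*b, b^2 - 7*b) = b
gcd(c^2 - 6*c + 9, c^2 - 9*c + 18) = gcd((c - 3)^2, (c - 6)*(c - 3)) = c - 3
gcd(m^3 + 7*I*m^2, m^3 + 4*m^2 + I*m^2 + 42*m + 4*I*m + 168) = m + 7*I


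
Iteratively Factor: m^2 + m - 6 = (m + 3)*(m - 2)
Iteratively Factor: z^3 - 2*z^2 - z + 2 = (z - 1)*(z^2 - z - 2) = (z - 1)*(z + 1)*(z - 2)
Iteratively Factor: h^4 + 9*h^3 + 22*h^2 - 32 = (h + 4)*(h^3 + 5*h^2 + 2*h - 8) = (h + 2)*(h + 4)*(h^2 + 3*h - 4) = (h + 2)*(h + 4)^2*(h - 1)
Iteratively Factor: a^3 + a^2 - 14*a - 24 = (a - 4)*(a^2 + 5*a + 6) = (a - 4)*(a + 2)*(a + 3)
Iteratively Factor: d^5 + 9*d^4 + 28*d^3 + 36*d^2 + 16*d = (d)*(d^4 + 9*d^3 + 28*d^2 + 36*d + 16) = d*(d + 1)*(d^3 + 8*d^2 + 20*d + 16) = d*(d + 1)*(d + 2)*(d^2 + 6*d + 8) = d*(d + 1)*(d + 2)*(d + 4)*(d + 2)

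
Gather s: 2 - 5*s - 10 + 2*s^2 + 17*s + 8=2*s^2 + 12*s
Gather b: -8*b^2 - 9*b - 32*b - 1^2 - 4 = -8*b^2 - 41*b - 5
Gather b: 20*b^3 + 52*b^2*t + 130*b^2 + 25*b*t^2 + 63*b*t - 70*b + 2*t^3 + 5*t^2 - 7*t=20*b^3 + b^2*(52*t + 130) + b*(25*t^2 + 63*t - 70) + 2*t^3 + 5*t^2 - 7*t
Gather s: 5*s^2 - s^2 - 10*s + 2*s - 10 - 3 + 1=4*s^2 - 8*s - 12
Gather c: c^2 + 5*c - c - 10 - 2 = c^2 + 4*c - 12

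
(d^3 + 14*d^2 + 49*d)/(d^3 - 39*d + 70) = d*(d + 7)/(d^2 - 7*d + 10)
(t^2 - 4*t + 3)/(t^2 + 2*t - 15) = (t - 1)/(t + 5)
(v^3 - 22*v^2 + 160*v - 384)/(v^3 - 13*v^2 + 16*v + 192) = (v - 6)/(v + 3)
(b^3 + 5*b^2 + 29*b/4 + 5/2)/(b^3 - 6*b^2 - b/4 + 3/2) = (2*b^2 + 9*b + 10)/(2*b^2 - 13*b + 6)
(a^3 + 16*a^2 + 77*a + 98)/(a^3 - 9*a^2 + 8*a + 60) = (a^2 + 14*a + 49)/(a^2 - 11*a + 30)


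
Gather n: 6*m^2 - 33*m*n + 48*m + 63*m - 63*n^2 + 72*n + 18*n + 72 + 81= 6*m^2 + 111*m - 63*n^2 + n*(90 - 33*m) + 153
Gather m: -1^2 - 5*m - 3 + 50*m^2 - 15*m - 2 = 50*m^2 - 20*m - 6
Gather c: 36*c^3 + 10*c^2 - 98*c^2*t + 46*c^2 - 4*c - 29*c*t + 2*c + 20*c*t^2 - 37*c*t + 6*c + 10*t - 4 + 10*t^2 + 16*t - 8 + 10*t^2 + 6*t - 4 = 36*c^3 + c^2*(56 - 98*t) + c*(20*t^2 - 66*t + 4) + 20*t^2 + 32*t - 16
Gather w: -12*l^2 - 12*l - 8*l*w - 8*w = -12*l^2 - 12*l + w*(-8*l - 8)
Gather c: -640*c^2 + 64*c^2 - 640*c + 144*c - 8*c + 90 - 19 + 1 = -576*c^2 - 504*c + 72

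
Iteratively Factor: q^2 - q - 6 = (q + 2)*(q - 3)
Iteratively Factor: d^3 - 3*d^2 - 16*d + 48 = (d + 4)*(d^2 - 7*d + 12) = (d - 3)*(d + 4)*(d - 4)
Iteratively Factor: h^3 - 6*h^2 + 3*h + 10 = (h - 5)*(h^2 - h - 2) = (h - 5)*(h - 2)*(h + 1)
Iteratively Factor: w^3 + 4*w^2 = (w)*(w^2 + 4*w) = w*(w + 4)*(w)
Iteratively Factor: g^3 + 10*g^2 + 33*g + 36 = (g + 3)*(g^2 + 7*g + 12) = (g + 3)^2*(g + 4)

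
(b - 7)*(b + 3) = b^2 - 4*b - 21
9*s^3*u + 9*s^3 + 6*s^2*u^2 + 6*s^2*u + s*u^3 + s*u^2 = (3*s + u)^2*(s*u + s)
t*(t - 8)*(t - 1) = t^3 - 9*t^2 + 8*t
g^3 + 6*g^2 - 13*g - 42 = (g - 3)*(g + 2)*(g + 7)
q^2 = q^2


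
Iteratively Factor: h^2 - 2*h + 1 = (h - 1)*(h - 1)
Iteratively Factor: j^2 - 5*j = (j)*(j - 5)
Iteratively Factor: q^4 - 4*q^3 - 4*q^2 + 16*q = (q)*(q^3 - 4*q^2 - 4*q + 16) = q*(q + 2)*(q^2 - 6*q + 8) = q*(q - 2)*(q + 2)*(q - 4)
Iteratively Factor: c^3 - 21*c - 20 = (c - 5)*(c^2 + 5*c + 4) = (c - 5)*(c + 4)*(c + 1)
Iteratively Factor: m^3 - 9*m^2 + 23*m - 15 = (m - 5)*(m^2 - 4*m + 3) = (m - 5)*(m - 3)*(m - 1)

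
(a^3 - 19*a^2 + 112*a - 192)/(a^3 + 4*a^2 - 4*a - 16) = (a^3 - 19*a^2 + 112*a - 192)/(a^3 + 4*a^2 - 4*a - 16)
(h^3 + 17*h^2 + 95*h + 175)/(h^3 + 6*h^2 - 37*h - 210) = (h + 5)/(h - 6)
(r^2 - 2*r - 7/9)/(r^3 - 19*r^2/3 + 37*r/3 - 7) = (r + 1/3)/(r^2 - 4*r + 3)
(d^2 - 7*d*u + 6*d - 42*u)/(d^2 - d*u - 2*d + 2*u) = (d^2 - 7*d*u + 6*d - 42*u)/(d^2 - d*u - 2*d + 2*u)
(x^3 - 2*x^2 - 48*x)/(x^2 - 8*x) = x + 6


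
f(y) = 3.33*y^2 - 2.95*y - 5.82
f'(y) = 6.66*y - 2.95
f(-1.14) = 1.87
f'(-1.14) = -10.54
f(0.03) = -5.91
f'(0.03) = -2.75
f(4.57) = 50.25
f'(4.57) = 27.49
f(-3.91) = 56.62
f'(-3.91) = -28.99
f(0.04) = -5.93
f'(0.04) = -2.68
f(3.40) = 22.64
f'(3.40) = 19.69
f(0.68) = -6.29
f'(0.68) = 1.58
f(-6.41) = 149.91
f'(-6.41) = -45.64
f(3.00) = 15.30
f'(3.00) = 17.03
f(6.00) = 96.36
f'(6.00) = 37.01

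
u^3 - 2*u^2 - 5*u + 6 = (u - 3)*(u - 1)*(u + 2)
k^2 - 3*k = k*(k - 3)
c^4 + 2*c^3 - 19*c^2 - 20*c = c*(c - 4)*(c + 1)*(c + 5)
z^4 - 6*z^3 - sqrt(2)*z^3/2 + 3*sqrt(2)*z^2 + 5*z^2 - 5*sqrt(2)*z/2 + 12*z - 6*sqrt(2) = (z - 4)*(z - 3)*(z + 1)*(z - sqrt(2)/2)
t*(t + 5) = t^2 + 5*t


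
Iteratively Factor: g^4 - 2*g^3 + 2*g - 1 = (g + 1)*(g^3 - 3*g^2 + 3*g - 1) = (g - 1)*(g + 1)*(g^2 - 2*g + 1) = (g - 1)^2*(g + 1)*(g - 1)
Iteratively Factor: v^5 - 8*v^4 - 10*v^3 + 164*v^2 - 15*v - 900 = (v - 5)*(v^4 - 3*v^3 - 25*v^2 + 39*v + 180) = (v - 5)*(v - 4)*(v^3 + v^2 - 21*v - 45) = (v - 5)*(v - 4)*(v + 3)*(v^2 - 2*v - 15) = (v - 5)^2*(v - 4)*(v + 3)*(v + 3)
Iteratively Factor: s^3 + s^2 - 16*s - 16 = (s - 4)*(s^2 + 5*s + 4) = (s - 4)*(s + 4)*(s + 1)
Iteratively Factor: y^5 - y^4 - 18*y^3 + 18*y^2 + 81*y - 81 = (y - 1)*(y^4 - 18*y^2 + 81) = (y - 1)*(y + 3)*(y^3 - 3*y^2 - 9*y + 27) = (y - 3)*(y - 1)*(y + 3)*(y^2 - 9) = (y - 3)^2*(y - 1)*(y + 3)*(y + 3)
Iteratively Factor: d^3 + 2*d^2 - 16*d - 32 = (d + 2)*(d^2 - 16) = (d + 2)*(d + 4)*(d - 4)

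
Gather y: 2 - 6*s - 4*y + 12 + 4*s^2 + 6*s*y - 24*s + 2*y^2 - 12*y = 4*s^2 - 30*s + 2*y^2 + y*(6*s - 16) + 14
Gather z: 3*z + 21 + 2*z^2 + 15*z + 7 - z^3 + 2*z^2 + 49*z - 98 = -z^3 + 4*z^2 + 67*z - 70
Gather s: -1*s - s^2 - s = -s^2 - 2*s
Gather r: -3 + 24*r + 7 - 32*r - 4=-8*r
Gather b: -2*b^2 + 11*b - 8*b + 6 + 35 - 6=-2*b^2 + 3*b + 35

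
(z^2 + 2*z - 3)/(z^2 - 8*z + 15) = (z^2 + 2*z - 3)/(z^2 - 8*z + 15)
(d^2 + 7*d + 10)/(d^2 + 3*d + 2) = (d + 5)/(d + 1)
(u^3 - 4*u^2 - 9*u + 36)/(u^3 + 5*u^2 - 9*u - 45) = (u - 4)/(u + 5)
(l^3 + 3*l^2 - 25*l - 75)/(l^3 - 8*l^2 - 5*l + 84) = (l^2 - 25)/(l^2 - 11*l + 28)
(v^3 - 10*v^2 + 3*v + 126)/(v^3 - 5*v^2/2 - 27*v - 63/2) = 2*(v - 6)/(2*v + 3)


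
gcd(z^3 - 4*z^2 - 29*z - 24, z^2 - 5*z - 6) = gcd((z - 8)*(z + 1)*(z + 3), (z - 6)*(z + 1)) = z + 1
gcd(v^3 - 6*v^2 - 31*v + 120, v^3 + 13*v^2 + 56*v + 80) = v + 5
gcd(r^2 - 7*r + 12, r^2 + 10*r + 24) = 1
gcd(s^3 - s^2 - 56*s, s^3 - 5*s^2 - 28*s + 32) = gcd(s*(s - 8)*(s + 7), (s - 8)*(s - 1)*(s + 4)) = s - 8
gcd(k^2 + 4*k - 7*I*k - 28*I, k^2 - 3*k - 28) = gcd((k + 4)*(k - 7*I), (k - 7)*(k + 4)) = k + 4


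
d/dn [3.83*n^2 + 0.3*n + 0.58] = 7.66*n + 0.3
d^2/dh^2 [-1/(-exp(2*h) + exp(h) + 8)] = ((1 - 4*exp(h))*(-exp(2*h) + exp(h) + 8) - 2*(2*exp(h) - 1)^2*exp(h))*exp(h)/(-exp(2*h) + exp(h) + 8)^3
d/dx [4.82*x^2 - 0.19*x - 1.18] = 9.64*x - 0.19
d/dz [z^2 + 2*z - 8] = 2*z + 2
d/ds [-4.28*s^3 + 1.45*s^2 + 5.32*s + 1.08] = -12.84*s^2 + 2.9*s + 5.32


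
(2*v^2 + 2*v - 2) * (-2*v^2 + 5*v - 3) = -4*v^4 + 6*v^3 + 8*v^2 - 16*v + 6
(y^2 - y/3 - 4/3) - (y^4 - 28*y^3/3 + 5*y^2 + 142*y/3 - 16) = -y^4 + 28*y^3/3 - 4*y^2 - 143*y/3 + 44/3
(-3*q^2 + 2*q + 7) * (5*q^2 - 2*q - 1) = -15*q^4 + 16*q^3 + 34*q^2 - 16*q - 7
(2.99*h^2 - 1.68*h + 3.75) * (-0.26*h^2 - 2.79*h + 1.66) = -0.7774*h^4 - 7.9053*h^3 + 8.6756*h^2 - 13.2513*h + 6.225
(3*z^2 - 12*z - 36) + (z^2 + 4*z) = 4*z^2 - 8*z - 36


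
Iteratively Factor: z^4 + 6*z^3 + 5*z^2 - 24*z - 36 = (z - 2)*(z^3 + 8*z^2 + 21*z + 18) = (z - 2)*(z + 3)*(z^2 + 5*z + 6) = (z - 2)*(z + 2)*(z + 3)*(z + 3)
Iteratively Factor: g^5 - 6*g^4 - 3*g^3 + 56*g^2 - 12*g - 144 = (g + 2)*(g^4 - 8*g^3 + 13*g^2 + 30*g - 72) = (g - 4)*(g + 2)*(g^3 - 4*g^2 - 3*g + 18) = (g - 4)*(g + 2)^2*(g^2 - 6*g + 9) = (g - 4)*(g - 3)*(g + 2)^2*(g - 3)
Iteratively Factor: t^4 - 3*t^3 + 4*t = (t - 2)*(t^3 - t^2 - 2*t) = (t - 2)^2*(t^2 + t) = t*(t - 2)^2*(t + 1)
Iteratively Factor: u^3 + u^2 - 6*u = (u - 2)*(u^2 + 3*u) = (u - 2)*(u + 3)*(u)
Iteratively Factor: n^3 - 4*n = (n + 2)*(n^2 - 2*n) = n*(n + 2)*(n - 2)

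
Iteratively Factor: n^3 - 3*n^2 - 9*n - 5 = (n + 1)*(n^2 - 4*n - 5) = (n - 5)*(n + 1)*(n + 1)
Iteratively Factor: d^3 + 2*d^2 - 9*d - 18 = (d - 3)*(d^2 + 5*d + 6) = (d - 3)*(d + 2)*(d + 3)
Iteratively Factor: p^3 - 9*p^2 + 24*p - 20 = (p - 2)*(p^2 - 7*p + 10) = (p - 2)^2*(p - 5)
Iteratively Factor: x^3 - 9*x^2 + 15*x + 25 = (x - 5)*(x^2 - 4*x - 5) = (x - 5)^2*(x + 1)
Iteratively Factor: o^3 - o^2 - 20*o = (o + 4)*(o^2 - 5*o) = o*(o + 4)*(o - 5)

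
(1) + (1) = 2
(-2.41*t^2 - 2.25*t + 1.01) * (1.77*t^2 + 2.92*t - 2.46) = -4.2657*t^4 - 11.0197*t^3 + 1.1463*t^2 + 8.4842*t - 2.4846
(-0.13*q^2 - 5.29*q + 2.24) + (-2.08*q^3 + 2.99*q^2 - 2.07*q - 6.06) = -2.08*q^3 + 2.86*q^2 - 7.36*q - 3.82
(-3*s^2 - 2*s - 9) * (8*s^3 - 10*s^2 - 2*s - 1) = -24*s^5 + 14*s^4 - 46*s^3 + 97*s^2 + 20*s + 9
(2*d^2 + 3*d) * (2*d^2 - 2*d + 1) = 4*d^4 + 2*d^3 - 4*d^2 + 3*d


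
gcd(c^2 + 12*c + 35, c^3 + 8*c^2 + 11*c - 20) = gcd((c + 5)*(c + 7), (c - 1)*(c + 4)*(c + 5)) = c + 5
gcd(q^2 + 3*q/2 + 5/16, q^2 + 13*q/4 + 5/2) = q + 5/4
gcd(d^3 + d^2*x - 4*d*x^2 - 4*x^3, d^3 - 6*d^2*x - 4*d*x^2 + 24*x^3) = -d^2 + 4*x^2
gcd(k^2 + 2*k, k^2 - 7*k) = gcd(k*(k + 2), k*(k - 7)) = k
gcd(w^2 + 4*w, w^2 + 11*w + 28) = w + 4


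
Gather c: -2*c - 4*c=-6*c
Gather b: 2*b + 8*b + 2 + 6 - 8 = 10*b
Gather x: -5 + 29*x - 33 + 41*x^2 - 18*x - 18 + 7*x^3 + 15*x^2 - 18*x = 7*x^3 + 56*x^2 - 7*x - 56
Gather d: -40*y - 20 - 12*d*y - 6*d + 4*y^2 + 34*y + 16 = d*(-12*y - 6) + 4*y^2 - 6*y - 4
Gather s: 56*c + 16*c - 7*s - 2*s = 72*c - 9*s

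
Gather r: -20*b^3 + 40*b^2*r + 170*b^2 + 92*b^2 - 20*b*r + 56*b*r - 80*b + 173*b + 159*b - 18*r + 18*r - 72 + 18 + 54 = -20*b^3 + 262*b^2 + 252*b + r*(40*b^2 + 36*b)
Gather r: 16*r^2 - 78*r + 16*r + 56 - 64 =16*r^2 - 62*r - 8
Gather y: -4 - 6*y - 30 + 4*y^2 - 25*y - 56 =4*y^2 - 31*y - 90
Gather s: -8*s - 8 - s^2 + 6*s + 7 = -s^2 - 2*s - 1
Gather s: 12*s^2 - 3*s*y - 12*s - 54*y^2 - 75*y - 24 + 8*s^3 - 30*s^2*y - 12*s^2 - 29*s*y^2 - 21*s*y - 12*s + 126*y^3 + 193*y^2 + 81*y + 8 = 8*s^3 - 30*s^2*y + s*(-29*y^2 - 24*y - 24) + 126*y^3 + 139*y^2 + 6*y - 16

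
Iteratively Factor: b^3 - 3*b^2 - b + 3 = (b + 1)*(b^2 - 4*b + 3) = (b - 3)*(b + 1)*(b - 1)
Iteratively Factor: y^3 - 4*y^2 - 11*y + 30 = (y + 3)*(y^2 - 7*y + 10) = (y - 5)*(y + 3)*(y - 2)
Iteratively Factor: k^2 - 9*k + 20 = (k - 4)*(k - 5)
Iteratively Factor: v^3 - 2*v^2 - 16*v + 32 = (v + 4)*(v^2 - 6*v + 8) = (v - 2)*(v + 4)*(v - 4)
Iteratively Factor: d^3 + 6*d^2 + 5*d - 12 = (d + 4)*(d^2 + 2*d - 3) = (d + 3)*(d + 4)*(d - 1)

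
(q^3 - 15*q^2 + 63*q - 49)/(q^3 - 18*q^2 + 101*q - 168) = (q^2 - 8*q + 7)/(q^2 - 11*q + 24)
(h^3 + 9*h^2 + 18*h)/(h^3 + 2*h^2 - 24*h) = (h + 3)/(h - 4)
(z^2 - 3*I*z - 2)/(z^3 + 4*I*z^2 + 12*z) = (z - I)/(z*(z + 6*I))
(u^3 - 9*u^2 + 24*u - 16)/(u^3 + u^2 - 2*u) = (u^2 - 8*u + 16)/(u*(u + 2))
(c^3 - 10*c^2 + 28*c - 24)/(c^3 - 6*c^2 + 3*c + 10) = (c^2 - 8*c + 12)/(c^2 - 4*c - 5)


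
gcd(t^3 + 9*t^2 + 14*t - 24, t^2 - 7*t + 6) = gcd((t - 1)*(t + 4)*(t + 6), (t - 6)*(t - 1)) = t - 1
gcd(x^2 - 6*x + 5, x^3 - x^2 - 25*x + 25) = x^2 - 6*x + 5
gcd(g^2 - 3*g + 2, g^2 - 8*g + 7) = g - 1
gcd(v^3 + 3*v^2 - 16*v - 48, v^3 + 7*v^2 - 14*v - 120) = v - 4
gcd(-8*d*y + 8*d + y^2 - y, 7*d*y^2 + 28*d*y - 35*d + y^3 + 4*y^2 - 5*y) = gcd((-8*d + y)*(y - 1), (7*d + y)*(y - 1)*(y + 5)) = y - 1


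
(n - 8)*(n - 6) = n^2 - 14*n + 48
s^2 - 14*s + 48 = (s - 8)*(s - 6)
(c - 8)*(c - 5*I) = c^2 - 8*c - 5*I*c + 40*I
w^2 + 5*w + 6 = (w + 2)*(w + 3)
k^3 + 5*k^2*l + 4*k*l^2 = k*(k + l)*(k + 4*l)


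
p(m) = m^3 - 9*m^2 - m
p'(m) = 3*m^2 - 18*m - 1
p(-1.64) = -26.98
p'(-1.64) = 36.59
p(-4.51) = -270.28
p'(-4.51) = 141.20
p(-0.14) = -0.04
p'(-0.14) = 1.58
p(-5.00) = -345.00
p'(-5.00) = 164.00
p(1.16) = -11.71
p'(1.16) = -17.84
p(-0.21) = -0.20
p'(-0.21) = 2.91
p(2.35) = -39.07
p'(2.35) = -26.73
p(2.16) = -34.07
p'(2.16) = -25.88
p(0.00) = 0.00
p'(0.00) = -1.00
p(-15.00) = -5385.00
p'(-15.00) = 944.00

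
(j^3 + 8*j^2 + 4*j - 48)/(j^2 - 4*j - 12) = (-j^3 - 8*j^2 - 4*j + 48)/(-j^2 + 4*j + 12)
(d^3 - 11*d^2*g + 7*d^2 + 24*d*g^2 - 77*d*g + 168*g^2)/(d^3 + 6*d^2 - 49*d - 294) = (d^2 - 11*d*g + 24*g^2)/(d^2 - d - 42)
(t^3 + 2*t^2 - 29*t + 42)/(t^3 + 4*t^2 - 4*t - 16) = (t^2 + 4*t - 21)/(t^2 + 6*t + 8)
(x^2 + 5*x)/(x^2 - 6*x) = (x + 5)/(x - 6)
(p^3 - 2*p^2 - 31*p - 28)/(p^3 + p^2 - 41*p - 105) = (p^2 + 5*p + 4)/(p^2 + 8*p + 15)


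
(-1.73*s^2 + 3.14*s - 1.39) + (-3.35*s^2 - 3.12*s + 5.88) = -5.08*s^2 + 0.02*s + 4.49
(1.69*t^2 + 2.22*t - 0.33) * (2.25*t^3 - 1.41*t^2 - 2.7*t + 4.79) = 3.8025*t^5 + 2.6121*t^4 - 8.4357*t^3 + 2.5664*t^2 + 11.5248*t - 1.5807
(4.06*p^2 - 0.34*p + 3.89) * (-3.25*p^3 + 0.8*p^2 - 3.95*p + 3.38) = -13.195*p^5 + 4.353*p^4 - 28.9515*p^3 + 18.1778*p^2 - 16.5147*p + 13.1482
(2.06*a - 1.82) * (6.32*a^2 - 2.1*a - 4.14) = 13.0192*a^3 - 15.8284*a^2 - 4.7064*a + 7.5348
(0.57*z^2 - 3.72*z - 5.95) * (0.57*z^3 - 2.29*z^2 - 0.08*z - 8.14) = 0.3249*z^5 - 3.4257*z^4 + 5.0817*z^3 + 9.2833*z^2 + 30.7568*z + 48.433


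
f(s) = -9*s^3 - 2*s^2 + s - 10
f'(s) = -27*s^2 - 4*s + 1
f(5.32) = -1416.40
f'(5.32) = -784.44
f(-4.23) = 631.17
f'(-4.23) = -465.19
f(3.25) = -336.83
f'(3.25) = -297.19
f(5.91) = -1931.77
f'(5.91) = -965.70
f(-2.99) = 209.71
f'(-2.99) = -228.42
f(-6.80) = 2720.61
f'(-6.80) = -1220.28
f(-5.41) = 1351.12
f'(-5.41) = -767.60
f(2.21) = -114.70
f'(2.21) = -139.71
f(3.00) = -268.00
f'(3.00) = -254.00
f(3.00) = -268.00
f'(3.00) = -254.00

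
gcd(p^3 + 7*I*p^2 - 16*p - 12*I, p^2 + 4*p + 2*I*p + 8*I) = p + 2*I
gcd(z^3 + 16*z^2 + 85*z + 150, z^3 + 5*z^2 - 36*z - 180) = z^2 + 11*z + 30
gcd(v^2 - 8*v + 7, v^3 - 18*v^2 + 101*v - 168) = v - 7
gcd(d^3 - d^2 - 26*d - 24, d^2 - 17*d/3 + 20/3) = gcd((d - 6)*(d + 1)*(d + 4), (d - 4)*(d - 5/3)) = 1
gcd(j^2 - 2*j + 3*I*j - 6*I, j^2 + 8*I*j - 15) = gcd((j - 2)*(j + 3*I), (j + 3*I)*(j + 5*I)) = j + 3*I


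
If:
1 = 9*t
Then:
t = 1/9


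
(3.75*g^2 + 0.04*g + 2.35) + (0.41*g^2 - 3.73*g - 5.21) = 4.16*g^2 - 3.69*g - 2.86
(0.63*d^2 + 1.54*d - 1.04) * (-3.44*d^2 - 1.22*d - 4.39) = -2.1672*d^4 - 6.0662*d^3 - 1.0669*d^2 - 5.4918*d + 4.5656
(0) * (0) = 0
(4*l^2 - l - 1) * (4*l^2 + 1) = 16*l^4 - 4*l^3 - l - 1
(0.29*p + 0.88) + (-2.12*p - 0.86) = 0.02 - 1.83*p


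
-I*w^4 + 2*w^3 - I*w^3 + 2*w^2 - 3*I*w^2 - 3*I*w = w*(w - I)*(w + 3*I)*(-I*w - I)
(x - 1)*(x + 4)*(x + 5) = x^3 + 8*x^2 + 11*x - 20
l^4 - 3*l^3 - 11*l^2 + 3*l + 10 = (l - 5)*(l - 1)*(l + 1)*(l + 2)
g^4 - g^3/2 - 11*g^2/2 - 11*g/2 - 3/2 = (g - 3)*(g + 1/2)*(g + 1)^2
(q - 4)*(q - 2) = q^2 - 6*q + 8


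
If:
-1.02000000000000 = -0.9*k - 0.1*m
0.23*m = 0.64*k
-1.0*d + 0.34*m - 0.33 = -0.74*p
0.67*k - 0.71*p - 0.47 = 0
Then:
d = 0.60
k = 0.87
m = 2.41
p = 0.15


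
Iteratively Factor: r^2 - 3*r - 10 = (r + 2)*(r - 5)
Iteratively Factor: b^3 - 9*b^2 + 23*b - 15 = (b - 1)*(b^2 - 8*b + 15) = (b - 5)*(b - 1)*(b - 3)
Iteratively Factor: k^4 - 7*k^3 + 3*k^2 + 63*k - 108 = (k - 4)*(k^3 - 3*k^2 - 9*k + 27) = (k - 4)*(k + 3)*(k^2 - 6*k + 9) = (k - 4)*(k - 3)*(k + 3)*(k - 3)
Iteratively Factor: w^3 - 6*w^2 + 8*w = (w - 4)*(w^2 - 2*w) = w*(w - 4)*(w - 2)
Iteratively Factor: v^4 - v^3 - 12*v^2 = (v + 3)*(v^3 - 4*v^2) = v*(v + 3)*(v^2 - 4*v) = v^2*(v + 3)*(v - 4)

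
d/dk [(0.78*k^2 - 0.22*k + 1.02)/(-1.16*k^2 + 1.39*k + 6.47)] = (0.829*k^2 + 12.4596*k - 2.8412)/(1.3456*k^4 - 3.2248*k^3 - 13.0783*k^2 + 17.9866*k + 41.8609)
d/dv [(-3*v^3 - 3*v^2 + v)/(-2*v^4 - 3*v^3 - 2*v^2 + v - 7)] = (-6*v^6 - 12*v^5 + 3*v^4 + 62*v^2 + 42*v - 7)/(4*v^8 + 12*v^7 + 17*v^6 + 8*v^5 + 26*v^4 + 38*v^3 + 29*v^2 - 14*v + 49)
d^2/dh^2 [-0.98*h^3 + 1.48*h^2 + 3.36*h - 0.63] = 2.96 - 5.88*h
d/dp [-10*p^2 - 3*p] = -20*p - 3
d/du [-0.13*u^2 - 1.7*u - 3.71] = -0.26*u - 1.7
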